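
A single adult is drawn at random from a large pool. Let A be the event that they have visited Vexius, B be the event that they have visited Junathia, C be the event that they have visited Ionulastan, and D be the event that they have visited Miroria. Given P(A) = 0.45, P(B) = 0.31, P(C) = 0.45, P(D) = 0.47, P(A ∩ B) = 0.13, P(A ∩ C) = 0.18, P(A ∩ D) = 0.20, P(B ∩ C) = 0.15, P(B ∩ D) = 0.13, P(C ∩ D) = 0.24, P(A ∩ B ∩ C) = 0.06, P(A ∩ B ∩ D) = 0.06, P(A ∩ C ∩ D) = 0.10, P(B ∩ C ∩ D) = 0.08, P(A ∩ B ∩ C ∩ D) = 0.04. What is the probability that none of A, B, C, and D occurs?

0.09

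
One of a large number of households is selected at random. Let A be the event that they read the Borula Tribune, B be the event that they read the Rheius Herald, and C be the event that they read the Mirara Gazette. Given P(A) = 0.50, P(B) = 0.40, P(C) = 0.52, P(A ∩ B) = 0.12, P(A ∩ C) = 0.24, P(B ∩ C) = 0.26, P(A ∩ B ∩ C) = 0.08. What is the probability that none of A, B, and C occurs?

0.12

By inclusion-exclusion,
P(A ∪ B ∪ C) = 0.50 + 0.40 + 0.52 − 0.12 − 0.24 − 0.26 + 0.08 = 0.88
P(none) = 1 − 0.88 = 0.12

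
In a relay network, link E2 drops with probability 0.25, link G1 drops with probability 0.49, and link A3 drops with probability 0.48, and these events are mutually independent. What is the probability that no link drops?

0.1989

Independence gives P(none) = ∏(1 − pᵢ).
P(none) = (1 − 0.25) × (1 − 0.49) × (1 − 0.48) = 0.75 × 0.51 × 0.52 = 0.1989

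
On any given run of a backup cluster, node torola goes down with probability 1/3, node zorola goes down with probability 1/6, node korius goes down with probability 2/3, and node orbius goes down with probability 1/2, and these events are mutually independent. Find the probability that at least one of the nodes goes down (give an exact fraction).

49/54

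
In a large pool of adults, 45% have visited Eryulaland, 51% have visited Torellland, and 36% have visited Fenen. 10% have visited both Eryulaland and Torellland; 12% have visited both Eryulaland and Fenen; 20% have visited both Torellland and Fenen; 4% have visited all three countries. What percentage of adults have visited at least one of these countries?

94%

Apply inclusion-exclusion:
P(union) = 45 + 51 + 36 − 10 − 12 − 20 + 4 = 94%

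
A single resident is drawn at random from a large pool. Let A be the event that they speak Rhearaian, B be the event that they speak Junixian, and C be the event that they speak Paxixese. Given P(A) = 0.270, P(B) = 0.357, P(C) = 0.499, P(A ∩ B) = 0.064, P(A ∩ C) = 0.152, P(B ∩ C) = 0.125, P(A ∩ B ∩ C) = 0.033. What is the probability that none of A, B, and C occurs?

0.182

Apply inclusion-exclusion:
P(A ∪ B ∪ C) = 0.270 + 0.357 + 0.499 − 0.064 − 0.152 − 0.125 + 0.033 = 0.818
P(none) = 1 − 0.818 = 0.182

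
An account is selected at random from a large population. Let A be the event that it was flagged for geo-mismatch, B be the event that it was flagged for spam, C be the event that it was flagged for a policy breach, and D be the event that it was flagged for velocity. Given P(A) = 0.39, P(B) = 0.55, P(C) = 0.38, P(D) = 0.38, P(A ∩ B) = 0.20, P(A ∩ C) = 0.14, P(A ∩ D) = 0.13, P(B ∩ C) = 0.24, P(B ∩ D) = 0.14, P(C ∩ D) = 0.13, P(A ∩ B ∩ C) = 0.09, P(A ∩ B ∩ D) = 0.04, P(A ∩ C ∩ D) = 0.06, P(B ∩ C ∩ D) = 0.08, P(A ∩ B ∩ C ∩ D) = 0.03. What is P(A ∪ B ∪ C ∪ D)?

0.96

P(A ∪ B ∪ C ∪ D) = 0.39 + 0.55 + 0.38 + 0.38 − 0.20 − 0.14 − 0.13 − 0.24 − 0.14 − 0.13 + 0.09 + 0.04 + 0.06 + 0.08 − 0.03 = 0.96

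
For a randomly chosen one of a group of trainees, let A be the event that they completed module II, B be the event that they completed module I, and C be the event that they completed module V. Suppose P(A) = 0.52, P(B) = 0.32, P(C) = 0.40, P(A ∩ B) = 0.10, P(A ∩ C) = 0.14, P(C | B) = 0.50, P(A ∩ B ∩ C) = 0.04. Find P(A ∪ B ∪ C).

P(B ∩ C) = P(B)·P(C|B) = 0.32 × 0.50 = 0.16
P(A ∪ B ∪ C) = 0.52 + 0.32 + 0.40 − 0.10 − 0.14 − 0.16 + 0.04 = 0.88

0.88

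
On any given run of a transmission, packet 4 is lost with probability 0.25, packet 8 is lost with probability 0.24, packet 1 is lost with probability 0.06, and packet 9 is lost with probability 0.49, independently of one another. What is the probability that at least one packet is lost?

0.726742

P(none) = (1 − 0.25) × (1 − 0.24) × (1 − 0.06) × (1 − 0.49) = 0.75 × 0.76 × 0.94 × 0.51 = 0.273258
P(at least one) = 1 − 0.273258 = 0.726742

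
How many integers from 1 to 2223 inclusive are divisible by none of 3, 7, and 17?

741 + 317 + 130 − 105 − 43 − 18 + 6 = 1028
2223 − 1028 = 1195

1195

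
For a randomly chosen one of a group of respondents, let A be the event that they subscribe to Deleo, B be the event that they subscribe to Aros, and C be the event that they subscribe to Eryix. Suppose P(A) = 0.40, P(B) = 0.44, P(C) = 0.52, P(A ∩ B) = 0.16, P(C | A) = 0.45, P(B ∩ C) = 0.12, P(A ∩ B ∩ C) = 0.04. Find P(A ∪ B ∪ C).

P(A ∩ C) = P(A)·P(C|A) = 0.40 × 0.45 = 0.18
By inclusion-exclusion,
P(A ∪ B ∪ C) = 0.40 + 0.44 + 0.52 − 0.16 − 0.18 − 0.12 + 0.04 = 0.94

0.94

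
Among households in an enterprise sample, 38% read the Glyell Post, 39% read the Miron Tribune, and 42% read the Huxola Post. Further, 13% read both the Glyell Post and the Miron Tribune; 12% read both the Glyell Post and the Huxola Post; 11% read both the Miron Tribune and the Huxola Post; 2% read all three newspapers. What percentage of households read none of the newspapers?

15%

Apply inclusion-exclusion:
P(at least one) = 38 + 39 + 42 − 13 − 12 − 11 + 2 = 85%
P(none) = 100% − 85% = 15%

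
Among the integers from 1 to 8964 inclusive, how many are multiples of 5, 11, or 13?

floor(8964/5) + floor(8964/11) + floor(8964/13) − floor(8964/55) − floor(8964/65) − floor(8964/143) + floor(8964/715) = 1792 + 814 + 689 − 162 − 137 − 62 + 12 = 2946

2946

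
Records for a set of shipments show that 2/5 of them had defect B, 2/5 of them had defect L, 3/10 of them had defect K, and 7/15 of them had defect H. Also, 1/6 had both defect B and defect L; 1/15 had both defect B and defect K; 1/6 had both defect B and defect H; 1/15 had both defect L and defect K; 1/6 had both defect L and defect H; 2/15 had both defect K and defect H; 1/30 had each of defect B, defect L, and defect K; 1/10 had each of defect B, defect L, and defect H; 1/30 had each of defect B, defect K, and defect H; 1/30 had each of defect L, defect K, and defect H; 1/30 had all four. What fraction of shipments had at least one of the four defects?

29/30

Apply inclusion-exclusion:
P(at least one) = 2/5 + 2/5 + 3/10 + 7/15 − 1/6 − 1/15 − 1/6 − 1/15 − 1/6 − 2/15 + 1/30 + 1/10 + 1/30 + 1/30 − 1/30 = 29/30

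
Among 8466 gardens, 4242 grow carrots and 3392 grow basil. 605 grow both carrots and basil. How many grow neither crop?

1437

|at least one| = 4242 + 3392 − 605 = 7029
None: 8466 − 7029 = 1437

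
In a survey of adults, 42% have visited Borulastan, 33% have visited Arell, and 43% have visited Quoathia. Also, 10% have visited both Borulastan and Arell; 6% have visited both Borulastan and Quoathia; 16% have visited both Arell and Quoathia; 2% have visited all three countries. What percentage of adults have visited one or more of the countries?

88%

P(union) = 42 + 33 + 43 − 10 − 6 − 16 + 2 = 88%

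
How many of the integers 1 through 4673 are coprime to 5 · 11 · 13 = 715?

By inclusion–exclusion:
floor(4673/5) + floor(4673/11) + floor(4673/13) − floor(4673/55) − floor(4673/65) − floor(4673/143) + floor(4673/715) = 934 + 424 + 359 − 84 − 71 − 32 + 6 = 1536
4673 − 1536 = 3137

3137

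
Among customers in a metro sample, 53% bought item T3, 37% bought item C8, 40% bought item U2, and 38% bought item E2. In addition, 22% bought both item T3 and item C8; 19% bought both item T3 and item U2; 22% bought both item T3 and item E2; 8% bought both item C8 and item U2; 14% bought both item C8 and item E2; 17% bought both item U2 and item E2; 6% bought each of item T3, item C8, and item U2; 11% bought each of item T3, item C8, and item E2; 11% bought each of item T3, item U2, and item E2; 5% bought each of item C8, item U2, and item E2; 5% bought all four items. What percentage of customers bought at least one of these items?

P(≥1) = 53 + 37 + 40 + 38 − 22 − 19 − 22 − 8 − 14 − 17 + 6 + 11 + 11 + 5 − 5 = 94%

94%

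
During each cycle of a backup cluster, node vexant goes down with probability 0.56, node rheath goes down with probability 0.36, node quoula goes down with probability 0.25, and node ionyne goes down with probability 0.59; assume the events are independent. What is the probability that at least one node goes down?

0.913408

P(none) = (1 − 0.56) × (1 − 0.36) × (1 − 0.25) × (1 − 0.59) = 0.44 × 0.64 × 0.75 × 0.41 = 0.086592
P(at least one) = 1 − 0.086592 = 0.913408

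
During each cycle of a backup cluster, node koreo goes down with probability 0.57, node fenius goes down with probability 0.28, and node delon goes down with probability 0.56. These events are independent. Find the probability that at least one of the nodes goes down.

0.863776

Since the events are independent, P(none) is the product of the individual non-occurrence probabilities.
P(none) = (1 − 0.57) × (1 − 0.28) × (1 − 0.56) = 0.43 × 0.72 × 0.44 = 0.136224
P(at least one) = 1 − 0.136224 = 0.863776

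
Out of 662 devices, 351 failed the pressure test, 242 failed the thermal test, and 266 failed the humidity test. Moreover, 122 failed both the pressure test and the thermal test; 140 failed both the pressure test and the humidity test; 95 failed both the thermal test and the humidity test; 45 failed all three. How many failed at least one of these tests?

547

Inclusion–exclusion gives
|at least one| = 351 + 242 + 266 − 122 − 140 − 95 + 45 = 547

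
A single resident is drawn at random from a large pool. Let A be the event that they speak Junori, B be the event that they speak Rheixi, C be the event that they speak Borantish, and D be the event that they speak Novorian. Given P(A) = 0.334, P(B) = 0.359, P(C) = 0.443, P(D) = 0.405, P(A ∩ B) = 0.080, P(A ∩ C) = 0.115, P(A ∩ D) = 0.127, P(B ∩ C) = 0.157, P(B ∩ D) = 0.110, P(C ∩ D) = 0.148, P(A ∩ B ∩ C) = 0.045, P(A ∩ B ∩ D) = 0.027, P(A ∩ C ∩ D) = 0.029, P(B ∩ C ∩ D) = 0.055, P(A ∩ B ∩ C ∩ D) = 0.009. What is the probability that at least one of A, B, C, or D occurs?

P(A ∪ B ∪ C ∪ D) = 0.334 + 0.359 + 0.443 + 0.405 − 0.080 − 0.115 − 0.127 − 0.157 − 0.110 − 0.148 + 0.045 + 0.027 + 0.029 + 0.055 − 0.009 = 0.951

0.951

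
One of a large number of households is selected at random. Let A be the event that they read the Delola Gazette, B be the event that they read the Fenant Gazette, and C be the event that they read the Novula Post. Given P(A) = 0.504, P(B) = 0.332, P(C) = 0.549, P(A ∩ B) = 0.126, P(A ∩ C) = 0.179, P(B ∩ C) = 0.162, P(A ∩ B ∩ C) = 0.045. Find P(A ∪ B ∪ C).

By inclusion-exclusion,
P(A ∪ B ∪ C) = 0.504 + 0.332 + 0.549 − 0.126 − 0.179 − 0.162 + 0.045 = 0.963

0.963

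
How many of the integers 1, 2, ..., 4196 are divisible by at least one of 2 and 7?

2098 + 599 − 299 = 2398

2398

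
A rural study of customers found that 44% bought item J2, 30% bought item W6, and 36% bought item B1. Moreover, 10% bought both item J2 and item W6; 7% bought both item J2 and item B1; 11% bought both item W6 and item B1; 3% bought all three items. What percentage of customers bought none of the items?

By inclusion-exclusion,
P(at least one) = 44 + 30 + 36 − 10 − 7 − 11 + 3 = 85%
P(none) = 100% − 85% = 15%

15%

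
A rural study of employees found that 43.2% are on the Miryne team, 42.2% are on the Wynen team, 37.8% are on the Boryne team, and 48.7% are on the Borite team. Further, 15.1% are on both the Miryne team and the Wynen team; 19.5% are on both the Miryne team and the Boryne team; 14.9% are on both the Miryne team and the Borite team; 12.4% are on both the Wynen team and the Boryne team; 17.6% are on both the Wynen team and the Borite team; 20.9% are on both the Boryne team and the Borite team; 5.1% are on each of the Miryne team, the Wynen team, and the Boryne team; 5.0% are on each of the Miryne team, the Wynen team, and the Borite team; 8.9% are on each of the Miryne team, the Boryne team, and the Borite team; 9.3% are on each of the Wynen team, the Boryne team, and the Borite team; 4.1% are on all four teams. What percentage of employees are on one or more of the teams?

95.7%

P(union) = 43.2 + 42.2 + 37.8 + 48.7 − 15.1 − 19.5 − 14.9 − 12.4 − 17.6 − 20.9 + 5.1 + 5.0 + 8.9 + 9.3 − 4.1 = 95.7%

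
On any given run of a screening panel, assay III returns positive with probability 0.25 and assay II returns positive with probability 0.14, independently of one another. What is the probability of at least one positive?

P(none) = (1 − 0.25) × (1 − 0.14) = 0.75 × 0.86 = 0.645
P(at least one) = 1 − 0.645 = 0.355

0.355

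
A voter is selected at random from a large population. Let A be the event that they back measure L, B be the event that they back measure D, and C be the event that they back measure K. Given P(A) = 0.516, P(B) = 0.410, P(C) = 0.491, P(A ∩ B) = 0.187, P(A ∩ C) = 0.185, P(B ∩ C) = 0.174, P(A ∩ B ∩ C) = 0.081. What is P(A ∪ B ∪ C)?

Using inclusion–exclusion:
P(A ∪ B ∪ C) = 0.516 + 0.410 + 0.491 − 0.187 − 0.185 − 0.174 + 0.081 = 0.952

0.952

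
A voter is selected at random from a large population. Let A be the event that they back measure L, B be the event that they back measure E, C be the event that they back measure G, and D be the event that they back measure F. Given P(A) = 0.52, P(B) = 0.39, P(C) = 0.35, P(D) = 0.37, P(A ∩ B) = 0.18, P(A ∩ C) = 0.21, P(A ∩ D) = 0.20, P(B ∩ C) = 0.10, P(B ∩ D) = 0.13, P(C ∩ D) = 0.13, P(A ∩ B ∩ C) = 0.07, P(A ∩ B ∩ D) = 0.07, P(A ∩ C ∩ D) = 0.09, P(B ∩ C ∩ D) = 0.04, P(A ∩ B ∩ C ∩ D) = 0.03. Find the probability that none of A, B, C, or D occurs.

Using inclusion–exclusion:
P(A ∪ B ∪ C ∪ D) = 0.52 + 0.39 + 0.35 + 0.37 − 0.18 − 0.21 − 0.20 − 0.10 − 0.13 − 0.13 + 0.07 + 0.07 + 0.09 + 0.04 − 0.03 = 0.92
P(none) = 1 − 0.92 = 0.08

0.08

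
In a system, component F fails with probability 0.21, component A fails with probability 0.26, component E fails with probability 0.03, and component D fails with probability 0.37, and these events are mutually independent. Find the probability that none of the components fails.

0.35724906

P(none) = (1 − 0.21) × (1 − 0.26) × (1 − 0.03) × (1 − 0.37) = 0.79 × 0.74 × 0.97 × 0.63 = 0.35724906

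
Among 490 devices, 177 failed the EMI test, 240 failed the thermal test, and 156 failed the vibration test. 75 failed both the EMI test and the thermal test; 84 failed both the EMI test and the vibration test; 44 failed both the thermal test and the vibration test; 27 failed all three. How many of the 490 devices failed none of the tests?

Apply inclusion-exclusion:
|union| = 177 + 240 + 156 − 75 − 84 − 44 + 27 = 397
None: 490 − 397 = 93

93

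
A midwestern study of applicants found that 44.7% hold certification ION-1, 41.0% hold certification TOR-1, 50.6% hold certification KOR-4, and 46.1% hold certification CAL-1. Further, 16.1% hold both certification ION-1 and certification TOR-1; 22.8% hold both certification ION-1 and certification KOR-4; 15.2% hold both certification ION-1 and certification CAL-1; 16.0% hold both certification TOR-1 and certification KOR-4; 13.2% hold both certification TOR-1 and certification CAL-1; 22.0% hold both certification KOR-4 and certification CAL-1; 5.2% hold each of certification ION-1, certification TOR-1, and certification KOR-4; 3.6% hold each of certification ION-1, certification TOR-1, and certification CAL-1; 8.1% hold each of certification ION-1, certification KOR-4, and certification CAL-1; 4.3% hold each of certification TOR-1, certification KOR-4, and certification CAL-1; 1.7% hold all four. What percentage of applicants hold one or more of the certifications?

96.6%

P(union) = 44.7 + 41.0 + 50.6 + 46.1 − 16.1 − 22.8 − 15.2 − 16.0 − 13.2 − 22.0 + 5.2 + 3.6 + 8.1 + 4.3 − 1.7 = 96.6%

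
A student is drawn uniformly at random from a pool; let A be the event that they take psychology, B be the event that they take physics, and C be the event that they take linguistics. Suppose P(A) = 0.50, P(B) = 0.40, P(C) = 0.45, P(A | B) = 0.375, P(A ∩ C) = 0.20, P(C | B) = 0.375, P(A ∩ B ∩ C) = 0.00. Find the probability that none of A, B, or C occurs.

P(A ∩ B) = P(B)·P(A|B) = 0.40 × 0.375 = 0.15
P(B ∩ C) = P(B)·P(C|B) = 0.40 × 0.375 = 0.15
Inclusion–exclusion gives
P(A ∪ B ∪ C) = 0.50 + 0.40 + 0.45 − 0.15 − 0.20 − 0.15 + 0.00 = 0.85
P(none) = 1 − 0.85 = 0.15

0.15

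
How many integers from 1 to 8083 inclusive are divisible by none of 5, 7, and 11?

5039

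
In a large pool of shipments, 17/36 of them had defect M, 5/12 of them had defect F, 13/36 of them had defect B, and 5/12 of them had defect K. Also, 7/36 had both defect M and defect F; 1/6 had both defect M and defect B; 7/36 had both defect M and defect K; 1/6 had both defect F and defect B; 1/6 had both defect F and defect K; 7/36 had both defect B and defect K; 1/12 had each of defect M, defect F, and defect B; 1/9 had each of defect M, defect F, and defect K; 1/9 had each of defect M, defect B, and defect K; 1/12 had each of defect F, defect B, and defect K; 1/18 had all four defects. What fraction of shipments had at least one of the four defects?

P(union) = 17/36 + 5/12 + 13/36 + 5/12 − 7/36 − 1/6 − 7/36 − 1/6 − 1/6 − 7/36 + 1/12 + 1/9 + 1/9 + 1/12 − 1/18 = 11/12

11/12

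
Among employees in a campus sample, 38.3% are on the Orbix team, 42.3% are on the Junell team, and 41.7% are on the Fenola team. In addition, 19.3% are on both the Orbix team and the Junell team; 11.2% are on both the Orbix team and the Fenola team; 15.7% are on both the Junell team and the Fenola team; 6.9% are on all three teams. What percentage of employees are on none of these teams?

17.0%

Using inclusion–exclusion:
P(≥1) = 38.3 + 42.3 + 41.7 − 19.3 − 11.2 − 15.7 + 6.9 = 83.0%
P(none) = 100% − 83.0% = 17.0%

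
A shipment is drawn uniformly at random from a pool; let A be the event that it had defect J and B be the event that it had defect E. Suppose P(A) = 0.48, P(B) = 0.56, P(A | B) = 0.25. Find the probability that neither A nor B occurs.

0.10

P(A ∩ B) = P(B)·P(A|B) = 0.56 × 0.25 = 0.14
P(A ∪ B) = 0.48 + 0.56 − 0.14 = 0.90
P(none) = 1 − 0.90 = 0.10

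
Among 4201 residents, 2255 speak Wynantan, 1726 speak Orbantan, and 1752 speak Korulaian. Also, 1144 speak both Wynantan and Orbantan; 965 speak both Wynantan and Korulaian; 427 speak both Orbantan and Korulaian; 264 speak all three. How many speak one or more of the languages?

3461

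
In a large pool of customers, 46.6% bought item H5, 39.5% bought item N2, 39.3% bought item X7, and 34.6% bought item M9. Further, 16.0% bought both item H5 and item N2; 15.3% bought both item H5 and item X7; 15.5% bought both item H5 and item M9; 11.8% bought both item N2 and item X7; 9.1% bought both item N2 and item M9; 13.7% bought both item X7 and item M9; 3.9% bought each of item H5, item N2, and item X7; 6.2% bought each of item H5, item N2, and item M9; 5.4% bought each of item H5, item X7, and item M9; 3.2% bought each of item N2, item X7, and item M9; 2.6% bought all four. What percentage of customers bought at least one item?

94.7%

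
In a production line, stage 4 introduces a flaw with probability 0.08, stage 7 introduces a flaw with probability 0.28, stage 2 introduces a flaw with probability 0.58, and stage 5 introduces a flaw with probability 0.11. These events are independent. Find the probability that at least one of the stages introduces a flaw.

0.75239488

Independence gives P(none) = ∏(1 − pᵢ).
P(none) = (1 − 0.08) × (1 − 0.28) × (1 − 0.58) × (1 − 0.11) = 0.92 × 0.72 × 0.42 × 0.89 = 0.24760512
P(at least one) = 1 − 0.24760512 = 0.75239488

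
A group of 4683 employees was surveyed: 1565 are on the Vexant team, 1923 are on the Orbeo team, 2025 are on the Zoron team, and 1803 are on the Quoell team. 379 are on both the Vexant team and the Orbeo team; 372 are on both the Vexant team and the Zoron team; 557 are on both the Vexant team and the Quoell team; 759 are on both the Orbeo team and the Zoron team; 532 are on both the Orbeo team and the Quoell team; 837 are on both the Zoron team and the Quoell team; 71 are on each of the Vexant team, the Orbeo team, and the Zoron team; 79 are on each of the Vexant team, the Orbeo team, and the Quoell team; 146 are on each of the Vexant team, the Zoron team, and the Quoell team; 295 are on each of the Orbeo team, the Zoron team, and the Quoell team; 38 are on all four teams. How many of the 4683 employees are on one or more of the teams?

Inclusion–exclusion gives
|union| = 1565 + 1923 + 2025 + 1803 − 379 − 372 − 557 − 759 − 532 − 837 + 71 + 79 + 146 + 295 − 38 = 4433

4433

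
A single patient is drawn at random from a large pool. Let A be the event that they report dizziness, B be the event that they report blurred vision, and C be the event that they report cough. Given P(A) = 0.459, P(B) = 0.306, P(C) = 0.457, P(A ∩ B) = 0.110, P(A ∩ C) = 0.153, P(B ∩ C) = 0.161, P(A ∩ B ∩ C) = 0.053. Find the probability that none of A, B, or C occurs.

P(A ∪ B ∪ C) = 0.459 + 0.306 + 0.457 − 0.110 − 0.153 − 0.161 + 0.053 = 0.851
P(none) = 1 − 0.851 = 0.149

0.149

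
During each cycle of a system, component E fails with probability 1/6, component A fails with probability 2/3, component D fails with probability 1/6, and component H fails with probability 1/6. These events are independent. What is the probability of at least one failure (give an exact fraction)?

Since the events are independent, P(none) is the product of the individual non-occurrence probabilities.
P(none) = (1 − 1/6) × (1 − 2/3) × (1 − 1/6) × (1 − 1/6) = 5/6 × 1/3 × 5/6 × 5/6 = 125/648
P(at least one) = 1 − 125/648 = 523/648

523/648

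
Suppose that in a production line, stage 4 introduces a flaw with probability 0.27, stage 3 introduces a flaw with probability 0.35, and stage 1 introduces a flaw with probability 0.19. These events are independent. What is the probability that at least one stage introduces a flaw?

P(none) = (1 − 0.27) × (1 − 0.35) × (1 − 0.19) = 0.73 × 0.65 × 0.81 = 0.384345
P(at least one) = 1 − 0.384345 = 0.615655

0.615655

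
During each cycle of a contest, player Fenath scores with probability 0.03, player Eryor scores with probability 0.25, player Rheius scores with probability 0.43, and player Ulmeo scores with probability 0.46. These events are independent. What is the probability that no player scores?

0.2239245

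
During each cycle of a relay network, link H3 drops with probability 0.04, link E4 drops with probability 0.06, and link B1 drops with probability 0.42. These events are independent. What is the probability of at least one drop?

Since the events are independent, P(none) is the product of the individual non-occurrence probabilities.
P(none) = (1 − 0.04) × (1 − 0.06) × (1 − 0.42) = 0.96 × 0.94 × 0.58 = 0.523392
P(at least one) = 1 − 0.523392 = 0.476608

0.476608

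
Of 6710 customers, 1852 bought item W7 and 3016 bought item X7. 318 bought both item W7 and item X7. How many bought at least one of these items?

4550

Using inclusion–exclusion:
N(≥1) = 1852 + 3016 − 318 = 4550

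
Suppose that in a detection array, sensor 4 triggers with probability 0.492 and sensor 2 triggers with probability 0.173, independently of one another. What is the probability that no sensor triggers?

P(none) = (1 − 0.492) × (1 − 0.173) = 0.508 × 0.827 = 0.420116

0.420116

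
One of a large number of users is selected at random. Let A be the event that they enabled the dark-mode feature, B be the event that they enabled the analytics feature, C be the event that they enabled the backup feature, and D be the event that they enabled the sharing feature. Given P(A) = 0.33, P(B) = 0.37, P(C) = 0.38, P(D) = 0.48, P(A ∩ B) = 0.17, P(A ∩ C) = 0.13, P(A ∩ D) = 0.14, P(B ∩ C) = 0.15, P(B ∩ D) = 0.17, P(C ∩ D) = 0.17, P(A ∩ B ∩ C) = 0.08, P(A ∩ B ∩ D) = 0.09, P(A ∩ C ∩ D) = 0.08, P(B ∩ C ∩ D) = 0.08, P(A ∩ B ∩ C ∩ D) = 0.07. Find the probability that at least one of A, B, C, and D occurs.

P(A ∪ B ∪ C ∪ D) = 0.33 + 0.37 + 0.38 + 0.48 − 0.17 − 0.13 − 0.14 − 0.15 − 0.17 − 0.17 + 0.08 + 0.09 + 0.08 + 0.08 − 0.07 = 0.89

0.89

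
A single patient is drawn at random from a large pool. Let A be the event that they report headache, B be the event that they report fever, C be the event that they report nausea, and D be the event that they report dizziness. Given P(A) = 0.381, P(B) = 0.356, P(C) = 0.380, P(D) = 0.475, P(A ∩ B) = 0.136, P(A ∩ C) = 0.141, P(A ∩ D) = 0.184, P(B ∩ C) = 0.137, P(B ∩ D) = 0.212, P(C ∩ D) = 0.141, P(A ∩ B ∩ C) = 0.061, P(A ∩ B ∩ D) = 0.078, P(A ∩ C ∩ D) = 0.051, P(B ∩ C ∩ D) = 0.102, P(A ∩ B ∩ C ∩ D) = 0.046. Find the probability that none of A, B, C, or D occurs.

P(A ∪ B ∪ C ∪ D) = 0.381 + 0.356 + 0.380 + 0.475 − 0.136 − 0.141 − 0.184 − 0.137 − 0.212 − 0.141 + 0.061 + 0.078 + 0.051 + 0.102 − 0.046 = 0.887
P(none) = 1 − 0.887 = 0.113

0.113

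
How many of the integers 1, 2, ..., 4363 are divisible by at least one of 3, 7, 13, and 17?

Using inclusion–exclusion:
1454 + 623 + 335 + 256 − 207 − 111 − 85 − 47 − 36 − 19 + 15 + 12 + 6 + 2 − 0 = 2198

2198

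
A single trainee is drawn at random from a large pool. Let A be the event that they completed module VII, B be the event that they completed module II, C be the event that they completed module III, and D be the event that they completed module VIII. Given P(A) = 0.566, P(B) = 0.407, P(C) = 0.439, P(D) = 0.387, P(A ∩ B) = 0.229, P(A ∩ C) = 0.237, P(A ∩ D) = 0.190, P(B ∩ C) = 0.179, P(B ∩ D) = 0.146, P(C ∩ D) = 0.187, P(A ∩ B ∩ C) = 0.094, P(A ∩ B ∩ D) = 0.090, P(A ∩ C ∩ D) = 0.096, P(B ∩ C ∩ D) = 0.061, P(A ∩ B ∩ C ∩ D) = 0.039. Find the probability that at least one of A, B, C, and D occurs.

0.933

By inclusion-exclusion,
P(A ∪ B ∪ C ∪ D) = 0.566 + 0.407 + 0.439 + 0.387 − 0.229 − 0.237 − 0.190 − 0.179 − 0.146 − 0.187 + 0.094 + 0.090 + 0.096 + 0.061 − 0.039 = 0.933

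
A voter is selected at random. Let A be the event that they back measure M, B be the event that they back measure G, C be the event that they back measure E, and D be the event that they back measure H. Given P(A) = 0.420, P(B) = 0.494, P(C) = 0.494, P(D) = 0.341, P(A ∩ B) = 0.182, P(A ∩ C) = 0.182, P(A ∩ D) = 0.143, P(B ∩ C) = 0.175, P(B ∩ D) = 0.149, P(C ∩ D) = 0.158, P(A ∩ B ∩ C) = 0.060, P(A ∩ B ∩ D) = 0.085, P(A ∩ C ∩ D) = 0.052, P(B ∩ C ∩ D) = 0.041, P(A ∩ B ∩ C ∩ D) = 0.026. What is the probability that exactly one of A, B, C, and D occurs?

0.381

Using the inclusion–exclusion count for exactly one event:
P(exactly one) = 0.420 + 0.494 + 0.494 + 0.341 − 2·0.182 − 2·0.182 − 2·0.143 − 2·0.175 − 2·0.149 − 2·0.158 + 3·0.060 + 3·0.085 + 3·0.052 + 3·0.041 − 4·0.026 = 0.381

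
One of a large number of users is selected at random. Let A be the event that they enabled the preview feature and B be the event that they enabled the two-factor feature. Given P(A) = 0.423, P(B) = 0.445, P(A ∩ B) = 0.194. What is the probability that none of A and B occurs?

By inclusion–exclusion:
P(A ∪ B) = 0.423 + 0.445 − 0.194 = 0.674
P(none) = 1 − 0.674 = 0.326

0.326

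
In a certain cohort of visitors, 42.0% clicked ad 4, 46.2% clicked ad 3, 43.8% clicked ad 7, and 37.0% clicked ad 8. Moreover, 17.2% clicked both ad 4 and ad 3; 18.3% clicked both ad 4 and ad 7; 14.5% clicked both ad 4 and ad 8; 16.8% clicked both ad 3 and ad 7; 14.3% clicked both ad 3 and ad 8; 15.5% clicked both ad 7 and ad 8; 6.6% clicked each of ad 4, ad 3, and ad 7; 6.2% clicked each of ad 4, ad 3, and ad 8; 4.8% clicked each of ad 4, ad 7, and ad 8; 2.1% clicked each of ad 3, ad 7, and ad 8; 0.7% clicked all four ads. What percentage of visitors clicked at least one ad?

Apply inclusion-exclusion:
P(≥1) = 42.0 + 46.2 + 43.8 + 37.0 − 17.2 − 18.3 − 14.5 − 16.8 − 14.3 − 15.5 + 6.6 + 6.2 + 4.8 + 2.1 − 0.7 = 91.4%

91.4%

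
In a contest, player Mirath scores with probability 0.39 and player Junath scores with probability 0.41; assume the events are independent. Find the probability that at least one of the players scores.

P(none) = (1 − 0.39) × (1 − 0.41) = 0.61 × 0.59 = 0.3599
P(at least one) = 1 − 0.3599 = 0.6401

0.6401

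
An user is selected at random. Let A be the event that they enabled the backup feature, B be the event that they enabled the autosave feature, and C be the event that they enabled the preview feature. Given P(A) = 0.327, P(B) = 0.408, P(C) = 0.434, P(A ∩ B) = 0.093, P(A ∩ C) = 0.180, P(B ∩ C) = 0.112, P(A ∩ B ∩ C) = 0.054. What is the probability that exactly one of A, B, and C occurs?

0.561

P(exactly one) = 0.327 + 0.408 + 0.434 − 2·0.093 − 2·0.180 − 2·0.112 + 3·0.054 = 0.561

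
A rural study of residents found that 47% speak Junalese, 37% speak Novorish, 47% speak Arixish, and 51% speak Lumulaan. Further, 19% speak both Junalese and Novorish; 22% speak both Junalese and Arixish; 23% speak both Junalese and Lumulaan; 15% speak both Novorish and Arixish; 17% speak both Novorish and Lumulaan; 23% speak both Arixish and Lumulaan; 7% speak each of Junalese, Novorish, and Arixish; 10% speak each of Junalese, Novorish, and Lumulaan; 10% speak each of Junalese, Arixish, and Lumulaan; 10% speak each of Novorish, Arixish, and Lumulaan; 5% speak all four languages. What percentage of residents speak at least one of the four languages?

By inclusion-exclusion,
P(≥1) = 47 + 37 + 47 + 51 − 19 − 22 − 23 − 15 − 17 − 23 + 7 + 10 + 10 + 10 − 5 = 95%

95%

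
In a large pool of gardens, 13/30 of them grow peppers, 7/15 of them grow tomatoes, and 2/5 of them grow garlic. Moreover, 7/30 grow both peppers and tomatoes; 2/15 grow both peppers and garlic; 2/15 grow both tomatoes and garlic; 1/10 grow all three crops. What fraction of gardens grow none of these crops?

1/10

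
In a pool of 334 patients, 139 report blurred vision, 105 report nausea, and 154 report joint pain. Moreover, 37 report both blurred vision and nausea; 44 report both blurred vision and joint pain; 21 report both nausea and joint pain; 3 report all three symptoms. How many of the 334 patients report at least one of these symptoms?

299

Apply inclusion-exclusion:
N(≥1) = 139 + 105 + 154 − 37 − 44 − 21 + 3 = 299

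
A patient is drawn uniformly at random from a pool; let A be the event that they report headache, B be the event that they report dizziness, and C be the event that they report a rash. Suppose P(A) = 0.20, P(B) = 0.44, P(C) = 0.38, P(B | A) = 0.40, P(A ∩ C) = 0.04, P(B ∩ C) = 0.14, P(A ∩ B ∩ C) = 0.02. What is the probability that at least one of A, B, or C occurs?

0.78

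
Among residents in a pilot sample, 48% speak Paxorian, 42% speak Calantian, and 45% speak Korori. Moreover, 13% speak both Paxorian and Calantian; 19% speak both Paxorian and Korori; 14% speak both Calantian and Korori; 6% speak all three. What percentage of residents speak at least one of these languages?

95%

P(union) = 48 + 42 + 45 − 13 − 19 − 14 + 6 = 95%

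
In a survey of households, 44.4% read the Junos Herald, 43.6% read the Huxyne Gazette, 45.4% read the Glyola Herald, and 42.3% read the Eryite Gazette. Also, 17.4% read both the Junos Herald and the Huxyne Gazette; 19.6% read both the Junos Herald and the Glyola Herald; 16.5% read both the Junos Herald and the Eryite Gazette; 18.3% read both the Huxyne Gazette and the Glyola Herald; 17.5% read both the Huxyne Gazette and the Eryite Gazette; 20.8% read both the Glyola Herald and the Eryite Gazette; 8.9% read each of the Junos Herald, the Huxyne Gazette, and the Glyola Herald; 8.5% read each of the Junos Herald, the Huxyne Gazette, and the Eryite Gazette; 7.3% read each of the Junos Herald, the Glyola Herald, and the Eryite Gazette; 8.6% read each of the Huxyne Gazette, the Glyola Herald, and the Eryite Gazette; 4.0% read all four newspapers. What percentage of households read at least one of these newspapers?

94.9%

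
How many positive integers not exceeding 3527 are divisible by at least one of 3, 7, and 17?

⌊3527/3⌋ + ⌊3527/7⌋ + ⌊3527/17⌋ − ⌊3527/21⌋ − ⌊3527/51⌋ − ⌊3527/119⌋ + ⌊3527/357⌋ = 1175 + 503 + 207 − 167 − 69 − 29 + 9 = 1629

1629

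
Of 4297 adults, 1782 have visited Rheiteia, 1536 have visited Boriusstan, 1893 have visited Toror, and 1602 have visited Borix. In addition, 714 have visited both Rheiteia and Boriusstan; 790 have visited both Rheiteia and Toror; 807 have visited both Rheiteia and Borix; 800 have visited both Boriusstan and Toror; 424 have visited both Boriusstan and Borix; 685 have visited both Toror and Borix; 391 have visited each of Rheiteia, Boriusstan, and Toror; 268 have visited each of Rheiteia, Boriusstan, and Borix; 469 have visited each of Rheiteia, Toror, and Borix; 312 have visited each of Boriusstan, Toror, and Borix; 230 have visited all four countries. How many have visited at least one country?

Apply inclusion-exclusion:
|at least one| = 1782 + 1536 + 1893 + 1602 − 714 − 790 − 807 − 800 − 424 − 685 + 391 + 268 + 469 + 312 − 230 = 3803

3803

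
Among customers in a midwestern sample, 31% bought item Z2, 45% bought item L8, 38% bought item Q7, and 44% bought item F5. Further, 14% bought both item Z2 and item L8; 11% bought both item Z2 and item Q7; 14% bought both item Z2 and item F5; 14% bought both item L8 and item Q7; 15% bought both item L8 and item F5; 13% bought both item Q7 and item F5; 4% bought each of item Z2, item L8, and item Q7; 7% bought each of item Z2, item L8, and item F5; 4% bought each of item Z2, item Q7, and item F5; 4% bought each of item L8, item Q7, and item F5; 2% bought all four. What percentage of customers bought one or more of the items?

94%

P(union) = 31 + 45 + 38 + 44 − 14 − 11 − 14 − 14 − 15 − 13 + 4 + 7 + 4 + 4 − 2 = 94%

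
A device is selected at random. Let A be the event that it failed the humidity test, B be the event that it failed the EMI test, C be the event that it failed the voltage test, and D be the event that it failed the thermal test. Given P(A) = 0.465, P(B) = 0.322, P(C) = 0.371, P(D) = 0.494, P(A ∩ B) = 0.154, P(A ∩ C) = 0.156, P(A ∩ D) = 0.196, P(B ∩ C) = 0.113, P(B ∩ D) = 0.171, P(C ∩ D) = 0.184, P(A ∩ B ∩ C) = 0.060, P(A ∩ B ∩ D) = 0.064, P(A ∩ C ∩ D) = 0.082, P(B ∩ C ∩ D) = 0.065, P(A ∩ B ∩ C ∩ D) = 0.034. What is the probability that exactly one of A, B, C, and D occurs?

0.381

P(exactly one) = 0.465 + 0.322 + 0.371 + 0.494 − 2·0.154 − 2·0.156 − 2·0.196 − 2·0.113 − 2·0.171 − 2·0.184 + 3·0.060 + 3·0.064 + 3·0.082 + 3·0.065 − 4·0.034 = 0.381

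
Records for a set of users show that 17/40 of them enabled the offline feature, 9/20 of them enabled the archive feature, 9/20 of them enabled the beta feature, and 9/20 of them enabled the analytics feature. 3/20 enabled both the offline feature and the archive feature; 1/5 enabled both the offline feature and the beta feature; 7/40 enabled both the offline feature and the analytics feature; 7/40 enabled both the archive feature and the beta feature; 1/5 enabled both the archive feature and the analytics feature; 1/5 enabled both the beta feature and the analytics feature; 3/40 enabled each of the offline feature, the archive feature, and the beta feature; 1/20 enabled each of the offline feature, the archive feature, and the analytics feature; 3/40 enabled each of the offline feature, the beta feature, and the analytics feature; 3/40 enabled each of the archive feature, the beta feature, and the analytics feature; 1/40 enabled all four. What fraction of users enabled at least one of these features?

By inclusion–exclusion:
P(≥1) = 17/40 + 9/20 + 9/20 + 9/20 − 3/20 − 1/5 − 7/40 − 7/40 − 1/5 − 1/5 + 3/40 + 1/20 + 3/40 + 3/40 − 1/40 = 37/40

37/40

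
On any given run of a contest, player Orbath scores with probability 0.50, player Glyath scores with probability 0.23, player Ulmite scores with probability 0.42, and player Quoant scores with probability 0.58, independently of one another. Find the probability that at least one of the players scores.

Since the events are independent, P(none) is the product of the individual non-occurrence probabilities.
P(none) = (1 − 0.50) × (1 − 0.23) × (1 − 0.42) × (1 − 0.58) = 0.50 × 0.77 × 0.58 × 0.42 = 0.093786
P(at least one) = 1 − 0.093786 = 0.906214

0.906214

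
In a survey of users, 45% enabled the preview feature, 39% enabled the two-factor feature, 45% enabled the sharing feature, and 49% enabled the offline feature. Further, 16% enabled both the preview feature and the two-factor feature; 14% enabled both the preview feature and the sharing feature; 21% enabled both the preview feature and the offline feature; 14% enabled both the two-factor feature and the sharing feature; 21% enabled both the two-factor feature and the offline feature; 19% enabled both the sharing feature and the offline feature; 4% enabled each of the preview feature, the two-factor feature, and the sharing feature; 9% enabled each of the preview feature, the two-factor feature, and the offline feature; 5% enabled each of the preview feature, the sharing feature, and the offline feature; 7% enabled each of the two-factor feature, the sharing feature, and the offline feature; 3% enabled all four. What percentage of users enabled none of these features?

5%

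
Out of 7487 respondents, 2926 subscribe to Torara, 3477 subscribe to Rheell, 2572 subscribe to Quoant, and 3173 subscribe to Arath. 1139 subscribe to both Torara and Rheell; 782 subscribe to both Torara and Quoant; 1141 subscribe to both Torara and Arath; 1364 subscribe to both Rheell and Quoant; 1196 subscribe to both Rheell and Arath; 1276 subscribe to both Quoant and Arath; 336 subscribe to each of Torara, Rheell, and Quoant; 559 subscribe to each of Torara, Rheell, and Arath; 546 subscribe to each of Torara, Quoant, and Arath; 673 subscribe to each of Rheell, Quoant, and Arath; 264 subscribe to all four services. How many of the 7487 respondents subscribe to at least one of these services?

7100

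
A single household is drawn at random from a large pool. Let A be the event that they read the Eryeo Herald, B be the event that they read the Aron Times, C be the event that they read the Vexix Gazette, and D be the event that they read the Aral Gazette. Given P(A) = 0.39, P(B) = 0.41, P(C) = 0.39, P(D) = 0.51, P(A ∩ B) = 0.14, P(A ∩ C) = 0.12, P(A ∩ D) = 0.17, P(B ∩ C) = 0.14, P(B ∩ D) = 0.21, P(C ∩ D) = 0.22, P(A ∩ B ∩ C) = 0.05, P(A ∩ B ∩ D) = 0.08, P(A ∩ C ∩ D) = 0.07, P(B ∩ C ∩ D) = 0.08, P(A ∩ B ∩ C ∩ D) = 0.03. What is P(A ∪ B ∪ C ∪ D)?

Apply inclusion-exclusion:
P(A ∪ B ∪ C ∪ D) = 0.39 + 0.41 + 0.39 + 0.51 − 0.14 − 0.12 − 0.17 − 0.14 − 0.21 − 0.22 + 0.05 + 0.08 + 0.07 + 0.08 − 0.03 = 0.95

0.95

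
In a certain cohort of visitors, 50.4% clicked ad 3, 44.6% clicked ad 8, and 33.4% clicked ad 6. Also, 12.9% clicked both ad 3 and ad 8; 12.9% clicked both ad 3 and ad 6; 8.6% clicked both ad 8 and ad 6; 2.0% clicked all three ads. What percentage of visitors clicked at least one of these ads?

96.0%

P(union) = 50.4 + 44.6 + 33.4 − 12.9 − 12.9 − 8.6 + 2.0 = 96.0%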